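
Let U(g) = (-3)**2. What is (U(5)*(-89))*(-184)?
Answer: 147384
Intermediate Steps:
U(g) = 9
(U(5)*(-89))*(-184) = (9*(-89))*(-184) = -801*(-184) = 147384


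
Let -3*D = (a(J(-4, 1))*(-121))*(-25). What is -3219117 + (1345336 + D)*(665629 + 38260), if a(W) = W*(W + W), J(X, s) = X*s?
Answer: 2772755522561/3 ≈ 9.2425e+11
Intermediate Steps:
a(W) = 2*W² (a(W) = W*(2*W) = 2*W²)
D = -96800/3 (D = -(2*(-4*1)²)*(-121)*(-25)/3 = -(2*(-4)²)*(-121)*(-25)/3 = -(2*16)*(-121)*(-25)/3 = -32*(-121)*(-25)/3 = -(-3872)*(-25)/3 = -⅓*96800 = -96800/3 ≈ -32267.)
-3219117 + (1345336 + D)*(665629 + 38260) = -3219117 + (1345336 - 96800/3)*(665629 + 38260) = -3219117 + (3939208/3)*703889 = -3219117 + 2772765179912/3 = 2772755522561/3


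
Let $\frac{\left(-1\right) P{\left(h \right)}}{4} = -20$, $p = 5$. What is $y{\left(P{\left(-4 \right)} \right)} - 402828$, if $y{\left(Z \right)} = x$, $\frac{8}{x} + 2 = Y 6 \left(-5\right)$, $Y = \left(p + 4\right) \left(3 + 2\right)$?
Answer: $- \frac{68077933}{169} \approx -4.0283 \cdot 10^{5}$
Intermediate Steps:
$Y = 45$ ($Y = \left(5 + 4\right) \left(3 + 2\right) = 9 \cdot 5 = 45$)
$x = - \frac{1}{169}$ ($x = \frac{8}{-2 + 45 \cdot 6 \left(-5\right)} = \frac{8}{-2 + 270 \left(-5\right)} = \frac{8}{-2 - 1350} = \frac{8}{-1352} = 8 \left(- \frac{1}{1352}\right) = - \frac{1}{169} \approx -0.0059172$)
$P{\left(h \right)} = 80$ ($P{\left(h \right)} = \left(-4\right) \left(-20\right) = 80$)
$y{\left(Z \right)} = - \frac{1}{169}$
$y{\left(P{\left(-4 \right)} \right)} - 402828 = - \frac{1}{169} - 402828 = - \frac{68077933}{169}$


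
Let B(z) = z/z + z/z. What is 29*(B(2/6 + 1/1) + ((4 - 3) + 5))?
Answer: 232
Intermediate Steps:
B(z) = 2 (B(z) = 1 + 1 = 2)
29*(B(2/6 + 1/1) + ((4 - 3) + 5)) = 29*(2 + ((4 - 3) + 5)) = 29*(2 + (1 + 5)) = 29*(2 + 6) = 29*8 = 232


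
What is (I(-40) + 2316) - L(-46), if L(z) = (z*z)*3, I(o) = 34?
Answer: -3998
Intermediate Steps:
L(z) = 3*z² (L(z) = z²*3 = 3*z²)
(I(-40) + 2316) - L(-46) = (34 + 2316) - 3*(-46)² = 2350 - 3*2116 = 2350 - 1*6348 = 2350 - 6348 = -3998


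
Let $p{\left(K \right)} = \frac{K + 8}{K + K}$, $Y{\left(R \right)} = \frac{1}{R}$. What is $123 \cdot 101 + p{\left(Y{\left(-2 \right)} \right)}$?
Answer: $\frac{24831}{2} \approx 12416.0$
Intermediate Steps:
$p{\left(K \right)} = \frac{8 + K}{2 K}$
$123 \cdot 101 + p{\left(Y{\left(-2 \right)} \right)} = 123 \cdot 101 + \frac{8 + \frac{1}{-2}}{2 \frac{1}{-2}} = 12423 + \frac{8 - \frac{1}{2}}{2 \left(- \frac{1}{2}\right)} = 12423 + \frac{1}{2} \left(-2\right) \frac{15}{2} = 12423 - \frac{15}{2} = \frac{24831}{2}$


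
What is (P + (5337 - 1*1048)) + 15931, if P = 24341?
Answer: 44561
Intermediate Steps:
(P + (5337 - 1*1048)) + 15931 = (24341 + (5337 - 1*1048)) + 15931 = (24341 + (5337 - 1048)) + 15931 = (24341 + 4289) + 15931 = 28630 + 15931 = 44561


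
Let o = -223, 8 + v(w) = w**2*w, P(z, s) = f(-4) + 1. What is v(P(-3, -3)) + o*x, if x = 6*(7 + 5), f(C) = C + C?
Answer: -16407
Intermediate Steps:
f(C) = 2*C
P(z, s) = -7 (P(z, s) = 2*(-4) + 1 = -8 + 1 = -7)
v(w) = -8 + w**3 (v(w) = -8 + w**2*w = -8 + w**3)
x = 72 (x = 6*12 = 72)
v(P(-3, -3)) + o*x = (-8 + (-7)**3) - 223*72 = (-8 - 343) - 16056 = -351 - 16056 = -16407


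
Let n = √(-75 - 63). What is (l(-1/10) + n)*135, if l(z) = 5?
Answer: 675 + 135*I*√138 ≈ 675.0 + 1585.9*I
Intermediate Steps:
n = I*√138 (n = √(-138) = I*√138 ≈ 11.747*I)
(l(-1/10) + n)*135 = (5 + I*√138)*135 = 675 + 135*I*√138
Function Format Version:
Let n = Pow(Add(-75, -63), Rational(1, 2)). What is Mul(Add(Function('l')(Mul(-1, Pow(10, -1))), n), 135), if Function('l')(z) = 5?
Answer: Add(675, Mul(135, I, Pow(138, Rational(1, 2)))) ≈ Add(675.00, Mul(1585.9, I))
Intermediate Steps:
n = Mul(I, Pow(138, Rational(1, 2))) (n = Pow(-138, Rational(1, 2)) = Mul(I, Pow(138, Rational(1, 2))) ≈ Mul(11.747, I))
Mul(Add(Function('l')(Mul(-1, Pow(10, -1))), n), 135) = Mul(Add(5, Mul(I, Pow(138, Rational(1, 2)))), 135) = Add(675, Mul(135, I, Pow(138, Rational(1, 2))))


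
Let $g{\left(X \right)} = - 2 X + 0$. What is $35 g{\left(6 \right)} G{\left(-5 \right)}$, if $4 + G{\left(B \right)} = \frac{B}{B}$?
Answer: $1260$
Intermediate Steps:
$g{\left(X \right)} = - 2 X$
$G{\left(B \right)} = -3$ ($G{\left(B \right)} = -4 + \frac{B}{B} = -4 + 1 = -3$)
$35 g{\left(6 \right)} G{\left(-5 \right)} = 35 \left(\left(-2\right) 6\right) \left(-3\right) = 35 \left(-12\right) \left(-3\right) = \left(-420\right) \left(-3\right) = 1260$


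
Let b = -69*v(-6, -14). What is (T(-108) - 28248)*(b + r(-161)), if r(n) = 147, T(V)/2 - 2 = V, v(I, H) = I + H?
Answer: -43458420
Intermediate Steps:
v(I, H) = H + I
T(V) = 4 + 2*V
b = 1380 (b = -69*(-14 - 6) = -69*(-20) = 1380)
(T(-108) - 28248)*(b + r(-161)) = ((4 + 2*(-108)) - 28248)*(1380 + 147) = ((4 - 216) - 28248)*1527 = (-212 - 28248)*1527 = -28460*1527 = -43458420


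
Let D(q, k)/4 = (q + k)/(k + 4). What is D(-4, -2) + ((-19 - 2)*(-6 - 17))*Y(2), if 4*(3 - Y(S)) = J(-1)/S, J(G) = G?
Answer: 11979/8 ≈ 1497.4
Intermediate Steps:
Y(S) = 3 + 1/(4*S) (Y(S) = 3 - (-1)/(4*S) = 3 + 1/(4*S))
D(q, k) = 4*(k + q)/(4 + k) (D(q, k) = 4*((q + k)/(k + 4)) = 4*((k + q)/(4 + k)) = 4*(k + q)/(4 + k))
D(-4, -2) + ((-19 - 2)*(-6 - 17))*Y(2) = 4*(-2 - 4)/(4 - 2) + ((-19 - 2)*(-6 - 17))*(3 + (¼)/2) = 4*(-6)/2 + (-21*(-23))*(3 + (¼)*(½)) = 4*(½)*(-6) + 483*(3 + ⅛) = -12 + 483*(25/8) = -12 + 12075/8 = 11979/8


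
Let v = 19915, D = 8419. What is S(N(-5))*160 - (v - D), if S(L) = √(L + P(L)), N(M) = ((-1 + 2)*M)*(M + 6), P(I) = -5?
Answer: -11496 + 160*I*√10 ≈ -11496.0 + 505.96*I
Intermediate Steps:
N(M) = M*(6 + M) (N(M) = (1*M)*(6 + M) = M*(6 + M))
S(L) = √(-5 + L) (S(L) = √(L - 5) = √(-5 + L))
S(N(-5))*160 - (v - D) = √(-5 - 5*(6 - 5))*160 - (19915 - 1*8419) = √(-5 - 5*1)*160 - (19915 - 8419) = √(-5 - 5)*160 - 1*11496 = √(-10)*160 - 11496 = (I*√10)*160 - 11496 = 160*I*√10 - 11496 = -11496 + 160*I*√10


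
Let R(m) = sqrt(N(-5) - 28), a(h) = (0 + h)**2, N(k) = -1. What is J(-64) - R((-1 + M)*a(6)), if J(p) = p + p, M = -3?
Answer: -128 - I*sqrt(29) ≈ -128.0 - 5.3852*I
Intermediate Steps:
J(p) = 2*p
a(h) = h**2
R(m) = I*sqrt(29) (R(m) = sqrt(-1 - 28) = sqrt(-29) = I*sqrt(29))
J(-64) - R((-1 + M)*a(6)) = 2*(-64) - I*sqrt(29) = -128 - I*sqrt(29)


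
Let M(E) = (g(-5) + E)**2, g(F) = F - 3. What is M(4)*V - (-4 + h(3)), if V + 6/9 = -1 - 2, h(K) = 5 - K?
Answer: -170/3 ≈ -56.667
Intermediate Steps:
g(F) = -3 + F
M(E) = (-8 + E)**2 (M(E) = ((-3 - 5) + E)**2 = (-8 + E)**2)
V = -11/3 (V = -2/3 + (-1 - 2) = -2/3 - 3 = -11/3 ≈ -3.6667)
M(4)*V - (-4 + h(3)) = (-8 + 4)**2*(-11/3) - (-4 + (5 - 1*3)) = (-4)**2*(-11/3) - (-4 + (5 - 3)) = 16*(-11/3) - (-4 + 2) = -176/3 - 1*(-2) = -176/3 + 2 = -170/3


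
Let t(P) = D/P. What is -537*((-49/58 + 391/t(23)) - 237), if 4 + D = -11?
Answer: 130404901/290 ≈ 4.4967e+5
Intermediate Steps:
D = -15 (D = -4 - 11 = -15)
t(P) = -15/P
-537*((-49/58 + 391/t(23)) - 237) = -537*((-49/58 + 391/((-15/23))) - 237) = -537*((-49*1/58 + 391/((-15*1/23))) - 237) = -537*((-49/58 + 391/(-15/23)) - 237) = -537*((-49/58 + 391*(-23/15)) - 237) = -537*((-49/58 - 8993/15) - 237) = -537*(-522329/870 - 237) = -537*(-728519/870) = 130404901/290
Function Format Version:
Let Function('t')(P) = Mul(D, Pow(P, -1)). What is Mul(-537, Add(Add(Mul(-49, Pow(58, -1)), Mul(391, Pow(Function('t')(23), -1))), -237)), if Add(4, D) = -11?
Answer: Rational(130404901, 290) ≈ 4.4967e+5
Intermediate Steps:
D = -15 (D = Add(-4, -11) = -15)
Function('t')(P) = Mul(-15, Pow(P, -1))
Mul(-537, Add(Add(Mul(-49, Pow(58, -1)), Mul(391, Pow(Function('t')(23), -1))), -237)) = Mul(-537, Add(Add(Mul(-49, Pow(58, -1)), Mul(391, Pow(Mul(-15, Pow(23, -1)), -1))), -237)) = Mul(-537, Add(Add(Mul(-49, Rational(1, 58)), Mul(391, Pow(Mul(-15, Rational(1, 23)), -1))), -237)) = Mul(-537, Add(Add(Rational(-49, 58), Mul(391, Pow(Rational(-15, 23), -1))), -237)) = Mul(-537, Add(Add(Rational(-49, 58), Mul(391, Rational(-23, 15))), -237)) = Mul(-537, Add(Add(Rational(-49, 58), Rational(-8993, 15)), -237)) = Mul(-537, Add(Rational(-522329, 870), -237)) = Mul(-537, Rational(-728519, 870)) = Rational(130404901, 290)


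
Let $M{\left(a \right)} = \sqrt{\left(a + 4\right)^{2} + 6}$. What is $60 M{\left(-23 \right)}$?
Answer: $60 \sqrt{367} \approx 1149.4$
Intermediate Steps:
$M{\left(a \right)} = \sqrt{6 + \left(4 + a\right)^{2}}$ ($M{\left(a \right)} = \sqrt{\left(4 + a\right)^{2} + 6} = \sqrt{6 + \left(4 + a\right)^{2}}$)
$60 M{\left(-23 \right)} = 60 \sqrt{6 + \left(4 - 23\right)^{2}} = 60 \sqrt{6 + \left(-19\right)^{2}} = 60 \sqrt{6 + 361} = 60 \sqrt{367}$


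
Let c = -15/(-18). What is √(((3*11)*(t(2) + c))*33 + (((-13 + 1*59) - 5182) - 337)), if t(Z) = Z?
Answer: 5*I*√382/2 ≈ 48.862*I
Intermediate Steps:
c = ⅚ (c = -15*(-1/18) = ⅚ ≈ 0.83333)
√(((3*11)*(t(2) + c))*33 + (((-13 + 1*59) - 5182) - 337)) = √(((3*11)*(2 + ⅚))*33 + (((-13 + 1*59) - 5182) - 337)) = √((33*(17/6))*33 + (((-13 + 59) - 5182) - 337)) = √((187/2)*33 + ((46 - 5182) - 337)) = √(6171/2 + (-5136 - 337)) = √(6171/2 - 5473) = √(-4775/2) = 5*I*√382/2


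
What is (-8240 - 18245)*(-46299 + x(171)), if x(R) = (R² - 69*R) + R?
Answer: 759748710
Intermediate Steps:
x(R) = R² - 68*R
(-8240 - 18245)*(-46299 + x(171)) = (-8240 - 18245)*(-46299 + 171*(-68 + 171)) = -26485*(-46299 + 171*103) = -26485*(-46299 + 17613) = -26485*(-28686) = 759748710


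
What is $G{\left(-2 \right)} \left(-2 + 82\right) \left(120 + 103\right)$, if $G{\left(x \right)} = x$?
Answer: $-35680$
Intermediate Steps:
$G{\left(-2 \right)} \left(-2 + 82\right) \left(120 + 103\right) = - 2 \left(-2 + 82\right) \left(120 + 103\right) = - 2 \cdot 80 \cdot 223 = \left(-2\right) 17840 = -35680$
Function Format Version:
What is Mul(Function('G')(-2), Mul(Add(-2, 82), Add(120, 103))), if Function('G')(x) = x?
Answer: -35680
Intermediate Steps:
Mul(Function('G')(-2), Mul(Add(-2, 82), Add(120, 103))) = Mul(-2, Mul(Add(-2, 82), Add(120, 103))) = Mul(-2, Mul(80, 223)) = Mul(-2, 17840) = -35680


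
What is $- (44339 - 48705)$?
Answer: $4366$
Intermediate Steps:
$- (44339 - 48705) = \left(-1\right) \left(-4366\right) = 4366$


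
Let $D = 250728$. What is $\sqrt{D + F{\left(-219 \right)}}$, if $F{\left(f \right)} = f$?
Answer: $\sqrt{250509} \approx 500.51$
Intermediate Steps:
$\sqrt{D + F{\left(-219 \right)}} = \sqrt{250728 - 219} = \sqrt{250509}$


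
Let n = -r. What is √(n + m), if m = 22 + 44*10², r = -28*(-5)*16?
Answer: √2182 ≈ 46.712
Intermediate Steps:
r = 2240 (r = 140*16 = 2240)
n = -2240 (n = -1*2240 = -2240)
m = 4422 (m = 22 + 44*100 = 22 + 4400 = 4422)
√(n + m) = √(-2240 + 4422) = √2182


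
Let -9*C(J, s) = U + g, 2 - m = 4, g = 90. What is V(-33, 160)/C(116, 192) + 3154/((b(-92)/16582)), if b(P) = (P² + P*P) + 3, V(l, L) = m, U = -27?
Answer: 366131258/118517 ≈ 3089.3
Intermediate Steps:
m = -2 (m = 2 - 1*4 = 2 - 4 = -2)
V(l, L) = -2
b(P) = 3 + 2*P² (b(P) = (P² + P²) + 3 = 2*P² + 3 = 3 + 2*P²)
C(J, s) = -7 (C(J, s) = -(-27 + 90)/9 = -⅑*63 = -7)
V(-33, 160)/C(116, 192) + 3154/((b(-92)/16582)) = -2/(-7) + 3154/(((3 + 2*(-92)²)/16582)) = -2*(-⅐) + 3154/(((3 + 2*8464)*(1/16582))) = 2/7 + 3154/(((3 + 16928)*(1/16582))) = 2/7 + 3154/((16931*(1/16582))) = 2/7 + 3154/(16931/16582) = 2/7 + 3154*(16582/16931) = 2/7 + 52299628/16931 = 366131258/118517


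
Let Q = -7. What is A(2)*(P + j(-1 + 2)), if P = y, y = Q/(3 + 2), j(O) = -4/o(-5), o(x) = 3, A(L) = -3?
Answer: 41/5 ≈ 8.2000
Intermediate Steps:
j(O) = -4/3
y = -7/5 (y = -7/(3 + 2) = -7/5 ≈ -1.4000)
P = -7/5 ≈ -1.4000
A(2)*(P + j(-1 + 2)) = -3*(-7/5 - 4/3) = -3*(-41/15) = 41/5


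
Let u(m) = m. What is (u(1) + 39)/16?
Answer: 5/2 ≈ 2.5000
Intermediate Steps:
(u(1) + 39)/16 = (1 + 39)/16 = 40*(1/16) = 5/2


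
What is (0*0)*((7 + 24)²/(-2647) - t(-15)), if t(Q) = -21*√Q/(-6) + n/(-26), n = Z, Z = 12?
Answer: 0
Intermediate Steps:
n = 12
t(Q) = -6/13 + 7*√Q/2 (t(Q) = -21*√Q/(-6) + 12/(-26) = -21*√Q*(-⅙) + 12*(-1/26) = 7*√Q/2 - 6/13 = -6/13 + 7*√Q/2)
(0*0)*((7 + 24)²/(-2647) - t(-15)) = (0*0)*((7 + 24)²/(-2647) - (-6/13 + 7*√(-15)/2)) = 0*(31²*(-1/2647) - (-6/13 + 7*(I*√15)/2)) = 0*(961*(-1/2647) - (-6/13 + 7*I*√15/2)) = 0*(-961/2647 + (6/13 - 7*I*√15/2)) = 0*(3389/34411 - 7*I*√15/2) = 0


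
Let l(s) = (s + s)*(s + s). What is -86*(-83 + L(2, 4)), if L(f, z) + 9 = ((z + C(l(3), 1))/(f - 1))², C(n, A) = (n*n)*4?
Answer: -2314711672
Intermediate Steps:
l(s) = 4*s² (l(s) = (2*s)*(2*s) = 4*s²)
C(n, A) = 4*n² (C(n, A) = n²*4 = 4*n²)
L(f, z) = -9 + (5184 + z)²/(-1 + f)² (L(f, z) = -9 + ((z + 4*(4*3²)²)/(f - 1))² = -9 + ((z + 4*(4*9)²)/(-1 + f))² = -9 + ((z + 4*36²)/(-1 + f))² = -9 + ((z + 4*1296)/(-1 + f))² = -9 + ((z + 5184)/(-1 + f))² = -9 + ((5184 + z)/(-1 + f))² = -9 + (5184 + z)²/(-1 + f)²)
-86*(-83 + L(2, 4)) = -86*(-83 + (-9 + (5184 + 4)²/(-1 + 2)²)) = -86*(-83 + (-9 + 5188²/1²)) = -86*(-83 + (-9 + 1*26915344)) = -86*(-83 + (-9 + 26915344)) = -86*(-83 + 26915335) = -86*26915252 = -2314711672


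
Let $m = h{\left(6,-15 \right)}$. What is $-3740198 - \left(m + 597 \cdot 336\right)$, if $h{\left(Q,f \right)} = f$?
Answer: $-3940775$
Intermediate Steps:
$m = -15$
$-3740198 - \left(m + 597 \cdot 336\right) = -3740198 - \left(-15 + 597 \cdot 336\right) = -3740198 - \left(-15 + 200592\right) = -3740198 - 200577 = -3940775$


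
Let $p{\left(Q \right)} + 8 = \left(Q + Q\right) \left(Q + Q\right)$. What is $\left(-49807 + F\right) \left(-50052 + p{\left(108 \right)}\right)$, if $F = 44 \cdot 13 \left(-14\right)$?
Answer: $196802260$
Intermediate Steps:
$p{\left(Q \right)} = -8 + 4 Q^{2}$ ($p{\left(Q \right)} = -8 + \left(Q + Q\right) \left(Q + Q\right) = -8 + 2 Q 2 Q = -8 + 4 Q^{2}$)
$F = -8008$ ($F = 572 \left(-14\right) = -8008$)
$\left(-49807 + F\right) \left(-50052 + p{\left(108 \right)}\right) = \left(-49807 - 8008\right) \left(-50052 - \left(8 - 4 \cdot 108^{2}\right)\right) = - 57815 \left(-50052 + \left(-8 + 4 \cdot 11664\right)\right) = - 57815 \left(-50052 + \left(-8 + 46656\right)\right) = - 57815 \left(-50052 + 46648\right) = \left(-57815\right) \left(-3404\right) = 196802260$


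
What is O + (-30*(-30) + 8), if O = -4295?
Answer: -3387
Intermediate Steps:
O + (-30*(-30) + 8) = -4295 + (-30*(-30) + 8) = -4295 + (900 + 8) = -4295 + 908 = -3387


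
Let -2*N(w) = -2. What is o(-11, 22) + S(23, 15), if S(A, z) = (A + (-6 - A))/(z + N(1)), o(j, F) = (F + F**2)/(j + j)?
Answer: -187/8 ≈ -23.375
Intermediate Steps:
N(w) = 1 (N(w) = -1/2*(-2) = 1)
o(j, F) = (F + F**2)/(2*j) (o(j, F) = (F + F**2)/((2*j)) = (F + F**2)*(1/(2*j)) = (F + F**2)/(2*j))
S(A, z) = -6/(1 + z) (S(A, z) = (A + (-6 - A))/(z + 1) = -6/(1 + z))
o(-11, 22) + S(23, 15) = (1/2)*22*(1 + 22)/(-11) - 6/(1 + 15) = (1/2)*22*(-1/11)*23 - 6/16 = -23 - 6*1/16 = -23 - 3/8 = -187/8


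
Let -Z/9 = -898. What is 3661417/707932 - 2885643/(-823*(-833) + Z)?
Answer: 496869929021/491050660412 ≈ 1.0119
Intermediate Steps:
Z = 8082 (Z = -9*(-898) = 8082)
3661417/707932 - 2885643/(-823*(-833) + Z) = 3661417/707932 - 2885643/(-823*(-833) + 8082) = 3661417*(1/707932) - 2885643/(685559 + 8082) = 3661417/707932 - 2885643/693641 = 496869929021/491050660412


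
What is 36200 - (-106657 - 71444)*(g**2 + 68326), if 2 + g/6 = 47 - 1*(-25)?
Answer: 43585981526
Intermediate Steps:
g = 420 (g = -12 + 6*(47 - 1*(-25)) = -12 + 6*(47 + 25) = -12 + 6*72 = -12 + 432 = 420)
36200 - (-106657 - 71444)*(g**2 + 68326) = 36200 - (-106657 - 71444)*(420**2 + 68326) = 36200 - (-178101)*(176400 + 68326) = 36200 - (-178101)*244726 = 36200 - 1*(-43585945326) = 36200 + 43585945326 = 43585981526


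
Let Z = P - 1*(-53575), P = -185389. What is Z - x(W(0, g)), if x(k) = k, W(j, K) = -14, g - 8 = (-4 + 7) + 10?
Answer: -131800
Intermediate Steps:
g = 21 (g = 8 + ((-4 + 7) + 10) = 8 + (3 + 10) = 8 + 13 = 21)
Z = -131814 (Z = -185389 - 1*(-53575) = -185389 + 53575 = -131814)
Z - x(W(0, g)) = -131814 - 1*(-14) = -131814 + 14 = -131800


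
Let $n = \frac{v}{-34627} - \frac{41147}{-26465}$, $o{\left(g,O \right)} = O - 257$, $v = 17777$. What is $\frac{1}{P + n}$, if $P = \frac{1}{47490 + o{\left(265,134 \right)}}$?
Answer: $\frac{43407287189685}{45204611704643} \approx 0.96024$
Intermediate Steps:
$o{\left(g,O \right)} = -257 + O$
$n = \frac{954328864}{916403555}$ ($n = \frac{17777}{-34627} - \frac{41147}{-26465} = 17777 \left(- \frac{1}{34627}\right) - - \frac{41147}{26465} = - \frac{17777}{34627} + \frac{41147}{26465} = \frac{954328864}{916403555} \approx 1.0414$)
$P = \frac{1}{47367}$ ($P = \frac{1}{47490 + \left(-257 + 134\right)} = \frac{1}{47490 - 123} = \frac{1}{47367} \approx 2.1112 \cdot 10^{-5}$)
$\frac{1}{P + n} = \frac{1}{\frac{1}{47367} + \frac{954328864}{916403555}} = \frac{1}{\frac{45204611704643}{43407287189685}} = \frac{43407287189685}{45204611704643}$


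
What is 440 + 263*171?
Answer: 45413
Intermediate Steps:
440 + 263*171 = 440 + 44973 = 45413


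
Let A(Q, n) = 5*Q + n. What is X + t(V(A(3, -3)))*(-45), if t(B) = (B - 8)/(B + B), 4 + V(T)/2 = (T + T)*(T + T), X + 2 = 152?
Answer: 18255/143 ≈ 127.66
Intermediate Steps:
A(Q, n) = n + 5*Q
X = 150 (X = -2 + 152 = 150)
V(T) = -8 + 8*T² (V(T) = -8 + 2*((T + T)*(T + T)) = -8 + 2*((2*T)*(2*T)) = -8 + 2*(4*T²) = -8 + 8*T²)
t(B) = (-8 + B)/(2*B) (t(B) = (-8 + B)/((2*B)) = (-8 + B)*(1/(2*B)) = (-8 + B)/(2*B))
X + t(V(A(3, -3)))*(-45) = 150 + ((-8 + (-8 + 8*(-3 + 5*3)²))/(2*(-8 + 8*(-3 + 5*3)²)))*(-45) = 150 + ((-8 + (-8 + 8*(-3 + 15)²))/(2*(-8 + 8*(-3 + 15)²)))*(-45) = 150 + ((-8 + (-8 + 8*12²))/(2*(-8 + 8*12²)))*(-45) = 150 + ((-8 + (-8 + 8*144))/(2*(-8 + 8*144)))*(-45) = 150 + ((-8 + (-8 + 1152))/(2*(-8 + 1152)))*(-45) = 150 + ((½)*(-8 + 1144)/1144)*(-45) = 150 + ((½)*(1/1144)*1136)*(-45) = 150 + (71/143)*(-45) = 150 - 3195/143 = 18255/143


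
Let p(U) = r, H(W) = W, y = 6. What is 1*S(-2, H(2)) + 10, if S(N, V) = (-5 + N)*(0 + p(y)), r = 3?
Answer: -11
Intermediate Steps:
p(U) = 3
S(N, V) = -15 + 3*N (S(N, V) = (-5 + N)*(0 + 3) = (-5 + N)*3 = -15 + 3*N)
1*S(-2, H(2)) + 10 = 1*(-15 + 3*(-2)) + 10 = 1*(-15 - 6) + 10 = 1*(-21) + 10 = -21 + 10 = -11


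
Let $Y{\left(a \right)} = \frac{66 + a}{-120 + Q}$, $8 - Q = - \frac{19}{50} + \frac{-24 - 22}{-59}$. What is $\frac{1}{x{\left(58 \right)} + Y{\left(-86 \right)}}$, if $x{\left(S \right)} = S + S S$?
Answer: $\frac{331579}{1134722338} \approx 0.00029221$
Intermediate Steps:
$x{\left(S \right)} = S + S^{2}$
$Q = \frac{22421}{2950}$ ($Q = 8 - \left(- \frac{19}{50} + \frac{-24 - 22}{-59}\right) = 8 - \left(\left(-19\right) \frac{1}{50} + \left(-24 - 22\right) \left(- \frac{1}{59}\right)\right) = 8 - \left(- \frac{19}{50} - - \frac{46}{59}\right) = 8 - \left(- \frac{19}{50} + \frac{46}{59}\right) = 8 - \frac{1179}{2950} = \frac{22421}{2950} \approx 7.6003$)
$Y{\left(a \right)} = - \frac{194700}{331579} - \frac{2950 a}{331579}$ ($Y{\left(a \right)} = \frac{66 + a}{-120 + \frac{22421}{2950}} = \frac{66 + a}{- \frac{331579}{2950}} = \left(66 + a\right) \left(- \frac{2950}{331579}\right) = - \frac{194700}{331579} - \frac{2950 a}{331579}$)
$\frac{1}{x{\left(58 \right)} + Y{\left(-86 \right)}} = \frac{1}{58 \left(1 + 58\right) - - \frac{59000}{331579}} = \frac{1}{58 \cdot 59 + \left(- \frac{194700}{331579} + \frac{253700}{331579}\right)} = \frac{1}{3422 + \frac{59000}{331579}} = \frac{1}{\frac{1134722338}{331579}} = \frac{331579}{1134722338}$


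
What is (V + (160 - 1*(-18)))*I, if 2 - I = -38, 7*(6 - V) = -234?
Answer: 60880/7 ≈ 8697.1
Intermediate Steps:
V = 276/7 (V = 6 - ⅐*(-234) = 6 + 234/7 = 276/7 ≈ 39.429)
I = 40 (I = 2 - 1*(-38) = 2 + 38 = 40)
(V + (160 - 1*(-18)))*I = (276/7 + (160 - 1*(-18)))*40 = (276/7 + (160 + 18))*40 = (276/7 + 178)*40 = (1522/7)*40 = 60880/7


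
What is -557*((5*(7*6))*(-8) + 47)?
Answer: 909581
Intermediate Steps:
-557*((5*(7*6))*(-8) + 47) = -557*((5*42)*(-8) + 47) = -557*(210*(-8) + 47) = -557*(-1680 + 47) = -557*(-1633) = 909581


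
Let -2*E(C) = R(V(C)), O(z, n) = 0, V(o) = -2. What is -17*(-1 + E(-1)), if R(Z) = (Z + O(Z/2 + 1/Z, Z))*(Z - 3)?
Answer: 102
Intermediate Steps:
R(Z) = Z*(-3 + Z) (R(Z) = (Z + 0)*(Z - 3) = Z*(-3 + Z))
E(C) = -5 (E(C) = -(-1)*(-3 - 2) = -(-1)*(-5) = -½*10 = -5)
-17*(-1 + E(-1)) = -17*(-1 - 5) = -17*(-6) = 102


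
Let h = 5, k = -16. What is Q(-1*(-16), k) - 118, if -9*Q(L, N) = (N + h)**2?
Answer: -1183/9 ≈ -131.44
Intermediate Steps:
Q(L, N) = -(5 + N)**2/9 (Q(L, N) = -(N + 5)**2/9 = -(5 + N)**2/9)
Q(-1*(-16), k) - 118 = -(5 - 16)**2/9 - 118 = -1/9*(-11)**2 - 118 = -1/9*121 - 118 = -121/9 - 118 = -1183/9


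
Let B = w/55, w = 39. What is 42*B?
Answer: 1638/55 ≈ 29.782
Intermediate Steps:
B = 39/55 ≈ 0.70909
42*B = 42*(39/55) = 1638/55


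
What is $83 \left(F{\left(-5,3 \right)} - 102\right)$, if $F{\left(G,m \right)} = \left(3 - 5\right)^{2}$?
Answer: $-8134$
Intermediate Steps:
$F{\left(G,m \right)} = 4$ ($F{\left(G,m \right)} = \left(-2\right)^{2} = 4$)
$83 \left(F{\left(-5,3 \right)} - 102\right) = 83 \left(4 - 102\right) = 83 \left(-98\right) = -8134$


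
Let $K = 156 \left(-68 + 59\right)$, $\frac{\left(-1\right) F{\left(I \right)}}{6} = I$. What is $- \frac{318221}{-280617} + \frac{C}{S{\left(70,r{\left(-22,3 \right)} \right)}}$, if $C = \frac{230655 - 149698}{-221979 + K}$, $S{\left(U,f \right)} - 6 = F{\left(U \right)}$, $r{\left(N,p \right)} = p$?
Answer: $\frac{9817324943557}{8650539288918} \approx 1.1349$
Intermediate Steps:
$F{\left(I \right)} = - 6 I$
$K = -1404$ ($K = 156 \left(-9\right) = -1404$)
$S{\left(U,f \right)} = 6 - 6 U$
$C = - \frac{80957}{223383}$ ($C = \frac{230655 - 149698}{-221979 - 1404} = \frac{80957}{-223383} = 80957 \left(- \frac{1}{223383}\right) = - \frac{80957}{223383} \approx -0.36241$)
$- \frac{318221}{-280617} + \frac{C}{S{\left(70,r{\left(-22,3 \right)} \right)}} = - \frac{318221}{-280617} - \frac{80957}{223383 \left(6 - 420\right)} = \left(-318221\right) \left(- \frac{1}{280617}\right) - \frac{80957}{223383 \left(6 - 420\right)} = \frac{318221}{280617} - \frac{80957}{223383 \left(-414\right)} = \frac{318221}{280617} - - \frac{80957}{92480562} = \frac{318221}{280617} + \frac{80957}{92480562} = \frac{9817324943557}{8650539288918}$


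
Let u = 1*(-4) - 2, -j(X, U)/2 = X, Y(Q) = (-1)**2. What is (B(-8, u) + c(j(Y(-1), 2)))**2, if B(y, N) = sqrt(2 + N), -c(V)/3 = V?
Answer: 32 + 24*I ≈ 32.0 + 24.0*I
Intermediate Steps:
Y(Q) = 1
j(X, U) = -2*X
c(V) = -3*V
u = -6 (u = -4 - 2 = -6)
(B(-8, u) + c(j(Y(-1), 2)))**2 = (sqrt(2 - 6) - (-6))**2 = (sqrt(-4) - 3*(-2))**2 = (2*I + 6)**2 = (6 + 2*I)**2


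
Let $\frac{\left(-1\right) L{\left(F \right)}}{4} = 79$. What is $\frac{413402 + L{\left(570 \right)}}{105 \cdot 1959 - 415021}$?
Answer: $- \frac{206543}{104663} \approx -1.9734$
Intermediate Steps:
$L{\left(F \right)} = -316$ ($L{\left(F \right)} = \left(-4\right) 79 = -316$)
$\frac{413402 + L{\left(570 \right)}}{105 \cdot 1959 - 415021} = \frac{413402 - 316}{105 \cdot 1959 - 415021} = \frac{413086}{205695 - 415021} = \frac{413086}{-209326} = 413086 \left(- \frac{1}{209326}\right) = - \frac{206543}{104663}$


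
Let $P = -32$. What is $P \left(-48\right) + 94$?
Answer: $1630$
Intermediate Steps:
$P \left(-48\right) + 94 = \left(-32\right) \left(-48\right) + 94 = 1536 + 94 = 1630$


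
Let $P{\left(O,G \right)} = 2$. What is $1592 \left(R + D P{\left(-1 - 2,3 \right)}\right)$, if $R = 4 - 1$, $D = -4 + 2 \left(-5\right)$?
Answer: $-39800$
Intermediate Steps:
$D = -14$ ($D = -4 - 10 = -14$)
$R = 3$ ($R = 4 - 1 = 3$)
$1592 \left(R + D P{\left(-1 - 2,3 \right)}\right) = 1592 \left(3 - 28\right) = 1592 \left(-25\right) = -39800$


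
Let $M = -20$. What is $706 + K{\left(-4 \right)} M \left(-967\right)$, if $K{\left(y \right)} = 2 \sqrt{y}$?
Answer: $706 + 77360 i \approx 706.0 + 77360.0 i$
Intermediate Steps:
$706 + K{\left(-4 \right)} M \left(-967\right) = 706 + 2 \sqrt{-4} \left(-20\right) \left(-967\right) = 706 + 2 \cdot 2 i \left(-20\right) \left(-967\right) = 706 + 4 i \left(-20\right) \left(-967\right) = 706 + - 80 i \left(-967\right) = 706 + 77360 i$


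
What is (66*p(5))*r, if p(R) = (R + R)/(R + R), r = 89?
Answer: 5874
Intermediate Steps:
p(R) = 1 (p(R) = (2*R)/((2*R)) = (2*R)*(1/(2*R)) = 1)
(66*p(5))*r = (66*1)*89 = 66*89 = 5874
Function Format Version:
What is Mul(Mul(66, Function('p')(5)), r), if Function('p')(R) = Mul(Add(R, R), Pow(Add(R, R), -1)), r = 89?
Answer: 5874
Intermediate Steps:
Function('p')(R) = 1 (Function('p')(R) = Mul(Mul(2, R), Pow(Mul(2, R), -1)) = Mul(Mul(2, R), Mul(Rational(1, 2), Pow(R, -1))) = 1)
Mul(Mul(66, Function('p')(5)), r) = Mul(Mul(66, 1), 89) = Mul(66, 89) = 5874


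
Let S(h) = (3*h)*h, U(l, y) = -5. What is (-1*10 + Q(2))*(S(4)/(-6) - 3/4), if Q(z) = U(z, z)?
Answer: 525/4 ≈ 131.25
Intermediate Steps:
Q(z) = -5
S(h) = 3*h**2
(-1*10 + Q(2))*(S(4)/(-6) - 3/4) = (-1*10 - 5)*((3*4**2)/(-6) - 3/4) = (-10 - 5)*((3*16)*(-1/6) - 3*1/4) = -15*(48*(-1/6) - 3/4) = -15*(-8 - 3/4) = -15*(-35/4) = 525/4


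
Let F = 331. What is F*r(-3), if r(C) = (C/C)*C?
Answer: -993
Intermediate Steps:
r(C) = C (r(C) = 1*C = C)
F*r(-3) = 331*(-3) = -993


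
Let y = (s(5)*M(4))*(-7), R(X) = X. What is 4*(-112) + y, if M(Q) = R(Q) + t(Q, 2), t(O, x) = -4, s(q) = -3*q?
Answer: -448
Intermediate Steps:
M(Q) = -4 + Q (M(Q) = Q - 4 = -4 + Q)
y = 0 (y = ((-3*5)*(-4 + 4))*(-7) = -15*0*(-7) = 0*(-7) = 0)
4*(-112) + y = 4*(-112) + 0 = -448 + 0 = -448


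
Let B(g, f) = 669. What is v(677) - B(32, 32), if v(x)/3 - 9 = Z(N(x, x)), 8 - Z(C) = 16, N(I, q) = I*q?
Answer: -666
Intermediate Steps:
Z(C) = -8 (Z(C) = 8 - 1*16 = 8 - 16 = -8)
v(x) = 3 (v(x) = 27 + 3*(-8) = 27 - 24 = 3)
v(677) - B(32, 32) = 3 - 1*669 = 3 - 669 = -666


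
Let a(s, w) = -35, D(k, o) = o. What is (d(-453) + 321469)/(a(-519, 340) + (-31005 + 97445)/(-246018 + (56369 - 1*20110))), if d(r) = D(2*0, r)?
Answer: -6121454104/673455 ≈ -9089.6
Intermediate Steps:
d(r) = r
(d(-453) + 321469)/(a(-519, 340) + (-31005 + 97445)/(-246018 + (56369 - 1*20110))) = (-453 + 321469)/(-35 + (-31005 + 97445)/(-246018 + (56369 - 1*20110))) = 321016/(-35 + 66440/(-246018 + (56369 - 20110))) = 321016/(-35 + 66440/(-246018 + 36259)) = 321016/(-35 + 66440/(-209759)) = 321016/(-35 + 66440*(-1/209759)) = 321016/(-35 - 6040/19069) = 321016/(-673455/19069) = 321016*(-19069/673455) = -6121454104/673455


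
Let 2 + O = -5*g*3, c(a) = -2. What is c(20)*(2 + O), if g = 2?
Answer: 60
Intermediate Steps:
O = -32 (O = -2 - 5*2*3 = -2 - 10*3 = -2 - 30 = -32)
c(20)*(2 + O) = -2*(2 - 32) = -2*(-30) = 60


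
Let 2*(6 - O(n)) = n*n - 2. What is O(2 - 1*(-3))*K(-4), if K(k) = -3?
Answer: 33/2 ≈ 16.500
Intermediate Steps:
O(n) = 7 - n²/2 (O(n) = 6 - (n*n - 2)/2 = 6 - (n² - 2)/2 = 6 - (-2 + n²)/2 = 6 + (1 - n²/2) = 7 - n²/2)
O(2 - 1*(-3))*K(-4) = (7 - (2 - 1*(-3))²/2)*(-3) = (7 - (2 + 3)²/2)*(-3) = (7 - ½*5²)*(-3) = (7 - ½*25)*(-3) = (7 - 25/2)*(-3) = -11/2*(-3) = 33/2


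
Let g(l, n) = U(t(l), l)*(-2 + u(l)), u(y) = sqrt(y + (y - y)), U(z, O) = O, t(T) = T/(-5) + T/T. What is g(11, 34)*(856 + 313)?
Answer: -25718 + 12859*sqrt(11) ≈ 16930.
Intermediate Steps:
t(T) = 1 - T/5 (t(T) = T*(-1/5) + 1 = -T/5 + 1 = 1 - T/5)
u(y) = sqrt(y) (u(y) = sqrt(y + 0) = sqrt(y))
g(l, n) = l*(-2 + sqrt(l))
g(11, 34)*(856 + 313) = (11*(-2 + sqrt(11)))*(856 + 313) = (-22 + 11*sqrt(11))*1169 = -25718 + 12859*sqrt(11)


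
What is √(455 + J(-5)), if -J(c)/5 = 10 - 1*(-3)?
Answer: √390 ≈ 19.748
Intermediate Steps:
J(c) = -65 (J(c) = -5*(10 - 1*(-3)) = -5*(10 + 3) = -5*13 = -65)
√(455 + J(-5)) = √(455 - 65) = √390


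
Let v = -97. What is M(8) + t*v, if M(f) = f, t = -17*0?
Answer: 8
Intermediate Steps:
t = 0
M(8) + t*v = 8 + 0*(-97) = 8 + 0 = 8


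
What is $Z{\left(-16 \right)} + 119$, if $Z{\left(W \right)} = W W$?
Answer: $375$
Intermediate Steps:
$Z{\left(W \right)} = W^{2}$
$Z{\left(-16 \right)} + 119 = \left(-16\right)^{2} + 119 = 256 + 119 = 375$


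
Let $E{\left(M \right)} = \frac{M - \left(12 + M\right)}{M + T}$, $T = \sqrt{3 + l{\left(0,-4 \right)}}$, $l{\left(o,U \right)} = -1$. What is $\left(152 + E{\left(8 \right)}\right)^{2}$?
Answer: $\frac{21752968}{961} + \frac{55968 \sqrt{2}}{961} \approx 22718.0$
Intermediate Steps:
$T = \sqrt{2}$ ($T = \sqrt{3 - 1} = \sqrt{2} \approx 1.4142$)
$E{\left(M \right)} = - \frac{12}{M + \sqrt{2}}$ ($E{\left(M \right)} = \frac{M - \left(12 + M\right)}{M + \sqrt{2}} = - \frac{12}{M + \sqrt{2}}$)
$\left(152 + E{\left(8 \right)}\right)^{2} = \left(152 - \frac{12}{8 + \sqrt{2}}\right)^{2}$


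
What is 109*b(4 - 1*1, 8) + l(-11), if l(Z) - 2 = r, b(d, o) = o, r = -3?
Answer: 871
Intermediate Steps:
l(Z) = -1 (l(Z) = 2 - 3 = -1)
109*b(4 - 1*1, 8) + l(-11) = 109*8 - 1 = 872 - 1 = 871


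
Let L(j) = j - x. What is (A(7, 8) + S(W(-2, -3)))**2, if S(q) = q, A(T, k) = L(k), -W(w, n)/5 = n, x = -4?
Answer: 729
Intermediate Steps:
W(w, n) = -5*n
L(j) = 4 + j (L(j) = j - 1*(-4) = j + 4 = 4 + j)
A(T, k) = 4 + k
(A(7, 8) + S(W(-2, -3)))**2 = ((4 + 8) - 5*(-3))**2 = (12 + 15)**2 = 27**2 = 729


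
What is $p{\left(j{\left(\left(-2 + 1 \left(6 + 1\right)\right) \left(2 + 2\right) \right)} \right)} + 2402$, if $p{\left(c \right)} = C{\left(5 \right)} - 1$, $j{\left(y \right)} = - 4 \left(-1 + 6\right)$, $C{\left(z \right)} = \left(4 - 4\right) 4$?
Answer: $2401$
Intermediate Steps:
$C{\left(z \right)} = 0$ ($C{\left(z \right)} = 0 \cdot 4 = 0$)
$j{\left(y \right)} = -20$ ($j{\left(y \right)} = \left(-4\right) 5 = -20$)
$p{\left(c \right)} = -1$ ($p{\left(c \right)} = 0 - 1 = -1$)
$p{\left(j{\left(\left(-2 + 1 \left(6 + 1\right)\right) \left(2 + 2\right) \right)} \right)} + 2402 = -1 + 2402 = 2401$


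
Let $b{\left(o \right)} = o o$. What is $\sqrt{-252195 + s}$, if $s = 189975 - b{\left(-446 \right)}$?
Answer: $4 i \sqrt{16321} \approx 511.01 i$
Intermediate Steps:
$b{\left(o \right)} = o^{2}$
$s = -8941$ ($s = 189975 - \left(-446\right)^{2} = 189975 - 198916 = -8941$)
$\sqrt{-252195 + s} = \sqrt{-252195 - 8941} = \sqrt{-261136} = 4 i \sqrt{16321}$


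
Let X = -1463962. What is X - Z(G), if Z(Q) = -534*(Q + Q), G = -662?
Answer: -2170978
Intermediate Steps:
Z(Q) = -1068*Q
X - Z(G) = -1463962 - (-1068)*(-662) = -1463962 - 1*707016 = -1463962 - 707016 = -2170978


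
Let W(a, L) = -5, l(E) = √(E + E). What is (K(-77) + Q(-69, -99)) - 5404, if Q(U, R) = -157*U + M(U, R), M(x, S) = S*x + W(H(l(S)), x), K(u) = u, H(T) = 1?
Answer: 12178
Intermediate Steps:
l(E) = √2*√E (l(E) = √(2*E) = √2*√E)
M(x, S) = -5 + S*x (M(x, S) = S*x - 5 = -5 + S*x)
Q(U, R) = -5 - 157*U + R*U (Q(U, R) = -157*U + (-5 + R*U) = -5 - 157*U + R*U)
(K(-77) + Q(-69, -99)) - 5404 = (-77 + (-5 - 157*(-69) - 99*(-69))) - 5404 = (-77 + (-5 + 10833 + 6831)) - 5404 = (-77 + 17659) - 5404 = 17582 - 5404 = 12178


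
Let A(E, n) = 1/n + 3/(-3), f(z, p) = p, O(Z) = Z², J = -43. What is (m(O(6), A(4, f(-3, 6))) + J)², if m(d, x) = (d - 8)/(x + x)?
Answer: 89401/25 ≈ 3576.0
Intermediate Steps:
A(E, n) = -1 + 1/n (A(E, n) = 1/n + 3*(-⅓) = 1/n - 1 = -1 + 1/n)
m(d, x) = (-8 + d)/(2*x) (m(d, x) = (-8 + d)/((2*x)) = (-8 + d)*(1/(2*x)) = (-8 + d)/(2*x))
(m(O(6), A(4, f(-3, 6))) + J)² = ((-8 + 6²)/(2*(((1 - 1*6)/6))) - 43)² = ((-8 + 36)/(2*(((1 - 6)/6))) - 43)² = ((½)*28/((⅙)*(-5)) - 43)² = ((½)*28/(-⅚) - 43)² = ((½)*(-6/5)*28 - 43)² = (-84/5 - 43)² = (-299/5)² = 89401/25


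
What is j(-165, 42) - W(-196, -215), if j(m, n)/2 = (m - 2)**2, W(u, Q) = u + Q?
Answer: 56189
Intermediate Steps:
W(u, Q) = Q + u
j(m, n) = 2*(-2 + m)**2 (j(m, n) = 2*(m - 2)**2 = 2*(-2 + m)**2)
j(-165, 42) - W(-196, -215) = 2*(-2 - 165)**2 - (-215 - 196) = 2*(-167)**2 - 1*(-411) = 2*27889 + 411 = 55778 + 411 = 56189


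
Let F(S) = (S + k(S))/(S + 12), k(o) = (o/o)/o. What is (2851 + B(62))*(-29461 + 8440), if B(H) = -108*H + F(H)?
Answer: 370747692315/4588 ≈ 8.0808e+7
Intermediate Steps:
k(o) = 1/o
F(S) = (S + 1/S)/(12 + S) (F(S) = (S + 1/S)/(S + 12) = (S + 1/S)/(12 + S))
B(H) = -108*H + (1 + H²)/(H*(12 + H))
(2851 + B(62))*(-29461 + 8440) = (2851 + (1 - 1295*62² - 108*62³)/(62*(12 + 62)))*(-29461 + 8440) = (2851 + (1/62)*(1 - 1295*3844 - 108*238328)/74)*(-21021) = (2851 + (1/62)*(1/74)*(1 - 4977980 - 25739424))*(-21021) = (2851 + (1/62)*(1/74)*(-30717403))*(-21021) = (2851 - 30717403/4588)*(-21021) = -17637015/4588*(-21021) = 370747692315/4588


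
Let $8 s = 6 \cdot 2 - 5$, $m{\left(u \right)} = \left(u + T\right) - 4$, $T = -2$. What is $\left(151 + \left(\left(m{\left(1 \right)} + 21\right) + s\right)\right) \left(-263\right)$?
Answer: $- \frac{353209}{8} \approx -44151.0$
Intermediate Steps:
$m{\left(u \right)} = -6 + u$ ($m{\left(u \right)} = \left(u - 2\right) - 4 = \left(-2 + u\right) - 4 = -6 + u$)
$s = \frac{7}{8}$ ($s = \frac{6 \cdot 2 - 5}{8} = \frac{12 - 5}{8} = \frac{1}{8} \cdot 7 = \frac{7}{8} \approx 0.875$)
$\left(151 + \left(\left(m{\left(1 \right)} + 21\right) + s\right)\right) \left(-263\right) = \left(151 + \left(\left(\left(-6 + 1\right) + 21\right) + \frac{7}{8}\right)\right) \left(-263\right) = \left(151 + \left(\left(-5 + 21\right) + \frac{7}{8}\right)\right) \left(-263\right) = \left(151 + \left(16 + \frac{7}{8}\right)\right) \left(-263\right) = \left(151 + \frac{135}{8}\right) \left(-263\right) = \frac{1343}{8} \left(-263\right) = - \frac{353209}{8}$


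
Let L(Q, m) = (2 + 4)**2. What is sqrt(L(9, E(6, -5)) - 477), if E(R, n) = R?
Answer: 21*I ≈ 21.0*I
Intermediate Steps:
L(Q, m) = 36 (L(Q, m) = 6**2 = 36)
sqrt(L(9, E(6, -5)) - 477) = sqrt(36 - 477) = sqrt(-441) = 21*I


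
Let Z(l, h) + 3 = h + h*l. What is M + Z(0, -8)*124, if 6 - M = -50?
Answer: -1308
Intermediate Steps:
M = 56 (M = 6 - 1*(-50) = 6 + 50 = 56)
Z(l, h) = -3 + h + h*l (Z(l, h) = -3 + (h + h*l) = -3 + h + h*l)
M + Z(0, -8)*124 = 56 + (-3 - 8 - 8*0)*124 = 56 + (-3 - 8 + 0)*124 = 56 - 11*124 = 56 - 1364 = -1308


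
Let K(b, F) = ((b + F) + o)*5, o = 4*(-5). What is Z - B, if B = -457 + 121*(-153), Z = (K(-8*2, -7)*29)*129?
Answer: -785345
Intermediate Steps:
o = -20
K(b, F) = -100 + 5*F + 5*b (K(b, F) = ((b + F) - 20)*5 = ((F + b) - 20)*5 = (-20 + F + b)*5 = -100 + 5*F + 5*b)
Z = -804315 (Z = ((-100 + 5*(-7) + 5*(-8*2))*29)*129 = ((-100 - 35 + 5*(-16))*29)*129 = ((-100 - 35 - 80)*29)*129 = -215*29*129 = -6235*129 = -804315)
B = -18970 (B = -457 - 18513 = -18970)
Z - B = -804315 - 1*(-18970) = -804315 + 18970 = -785345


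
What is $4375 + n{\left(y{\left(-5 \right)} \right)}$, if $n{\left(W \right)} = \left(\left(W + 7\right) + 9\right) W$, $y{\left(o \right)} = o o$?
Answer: $5400$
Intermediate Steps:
$y{\left(o \right)} = o^{2}$
$n{\left(W \right)} = W \left(16 + W\right)$ ($n{\left(W \right)} = \left(\left(7 + W\right) + 9\right) W = \left(16 + W\right) W = W \left(16 + W\right)$)
$4375 + n{\left(y{\left(-5 \right)} \right)} = 4375 + \left(-5\right)^{2} \left(16 + \left(-5\right)^{2}\right) = 4375 + 25 \left(16 + 25\right) = 4375 + 25 \cdot 41 = 4375 + 1025 = 5400$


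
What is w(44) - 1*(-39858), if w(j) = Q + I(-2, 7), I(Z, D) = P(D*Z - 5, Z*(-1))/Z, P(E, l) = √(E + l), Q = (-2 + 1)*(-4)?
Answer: 39862 - I*√17/2 ≈ 39862.0 - 2.0616*I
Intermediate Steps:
Q = 4 (Q = -1*(-4) = 4)
I(Z, D) = √(-5 - Z + D*Z)/Z (I(Z, D) = √((D*Z - 5) + Z*(-1))/Z = √((-5 + D*Z) - Z)/Z = √(-5 - Z + D*Z)/Z)
w(j) = 4 - I*√17/2 (w(j) = 4 + √(-5 - 1*(-2) + 7*(-2))/(-2) = 4 - √(-5 + 2 - 14)/2 = 4 - I*√17/2)
w(44) - 1*(-39858) = (4 - I*√17/2) - 1*(-39858) = (4 - I*√17/2) + 39858 = 39862 - I*√17/2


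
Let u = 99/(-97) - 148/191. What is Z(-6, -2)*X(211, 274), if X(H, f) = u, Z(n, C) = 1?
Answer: -33265/18527 ≈ -1.7955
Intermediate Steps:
u = -33265/18527 (u = 99*(-1/97) - 148*1/191 = -99/97 - 148/191 = -33265/18527 ≈ -1.7955)
X(H, f) = -33265/18527
Z(-6, -2)*X(211, 274) = 1*(-33265/18527) = -33265/18527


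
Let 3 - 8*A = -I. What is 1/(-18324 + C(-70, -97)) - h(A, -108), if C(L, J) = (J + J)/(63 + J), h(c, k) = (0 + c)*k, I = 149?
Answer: 639015355/311411 ≈ 2052.0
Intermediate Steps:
A = 19 (A = 3/8 - (-1)*149/8 = 3/8 - ⅛*(-149) = 3/8 + 149/8 = 19)
h(c, k) = c*k
C(L, J) = 2*J/(63 + J) (C(L, J) = (2*J)/(63 + J) = 2*J/(63 + J))
1/(-18324 + C(-70, -97)) - h(A, -108) = 1/(-18324 + 2*(-97)/(63 - 97)) - 19*(-108) = 1/(-18324 + 2*(-97)/(-34)) - 1*(-2052) = 1/(-18324 + 2*(-97)*(-1/34)) + 2052 = 1/(-18324 + 97/17) + 2052 = 1/(-311411/17) + 2052 = -17/311411 + 2052 = 639015355/311411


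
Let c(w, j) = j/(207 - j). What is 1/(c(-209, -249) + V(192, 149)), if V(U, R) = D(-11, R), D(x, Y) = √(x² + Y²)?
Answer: 12616/515720599 + 23104*√22322/515720599 ≈ 0.0067177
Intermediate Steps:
D(x, Y) = √(Y² + x²)
V(U, R) = √(121 + R²) (V(U, R) = √(R² + (-11)²) = √(R² + 121) = √(121 + R²))
1/(c(-209, -249) + V(192, 149)) = 1/(-1*(-249)/(-207 - 249) + √(121 + 149²)) = 1/(-1*(-249)/(-456) + √(121 + 22201)) = 1/(-1*(-249)*(-1/456) + √22322) = 1/(-83/152 + √22322)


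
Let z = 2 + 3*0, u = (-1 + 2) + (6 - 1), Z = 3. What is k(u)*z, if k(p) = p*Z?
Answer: 36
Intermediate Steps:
u = 6 (u = 1 + 5 = 6)
z = 2 (z = 2 + 0 = 2)
k(p) = 3*p (k(p) = p*3 = 3*p)
k(u)*z = (3*6)*2 = 18*2 = 36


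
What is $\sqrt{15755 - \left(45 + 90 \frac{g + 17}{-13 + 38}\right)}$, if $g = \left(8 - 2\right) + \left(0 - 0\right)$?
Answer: $\frac{2 \sqrt{97670}}{5} \approx 125.01$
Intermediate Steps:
$g = 6$ ($g = 6 + \left(0 + 0\right) = 6 + 0 = 6$)
$\sqrt{15755 - \left(45 + 90 \frac{g + 17}{-13 + 38}\right)} = \sqrt{15755 - \left(45 + 90 \frac{6 + 17}{-13 + 38}\right)} = \sqrt{15755 - \left(45 + 90 \cdot \frac{23}{25}\right)} = \sqrt{15755 - \left(45 + 90 \cdot 23 \cdot \frac{1}{25}\right)} = \sqrt{15755 - \frac{639}{5}} = \sqrt{\frac{78136}{5}} = \frac{2 \sqrt{97670}}{5}$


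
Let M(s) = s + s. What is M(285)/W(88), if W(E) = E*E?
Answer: 285/3872 ≈ 0.073605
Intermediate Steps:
M(s) = 2*s
W(E) = E²
M(285)/W(88) = (2*285)/(88²) = 570/7744 = 570*(1/7744) = 285/3872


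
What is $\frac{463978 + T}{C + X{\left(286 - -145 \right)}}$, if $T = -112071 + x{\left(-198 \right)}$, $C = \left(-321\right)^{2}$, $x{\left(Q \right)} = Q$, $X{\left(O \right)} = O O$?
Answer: $\frac{351709}{288802} \approx 1.2178$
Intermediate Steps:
$X{\left(O \right)} = O^{2}$
$C = 103041$
$T = -112269$ ($T = -112071 - 198 = -112269$)
$\frac{463978 + T}{C + X{\left(286 - -145 \right)}} = \frac{463978 - 112269}{103041 + \left(286 - -145\right)^{2}} = \frac{351709}{103041 + \left(286 + 145\right)^{2}} = \frac{351709}{103041 + 431^{2}} = \frac{351709}{103041 + 185761} = \frac{351709}{288802}$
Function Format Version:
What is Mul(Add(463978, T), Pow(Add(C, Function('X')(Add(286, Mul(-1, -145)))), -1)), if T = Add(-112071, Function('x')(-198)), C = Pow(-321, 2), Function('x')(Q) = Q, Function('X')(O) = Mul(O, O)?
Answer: Rational(351709, 288802) ≈ 1.2178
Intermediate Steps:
Function('X')(O) = Pow(O, 2)
C = 103041
T = -112269 (T = Add(-112071, -198) = -112269)
Mul(Add(463978, T), Pow(Add(C, Function('X')(Add(286, Mul(-1, -145)))), -1)) = Mul(Add(463978, -112269), Pow(Add(103041, Pow(Add(286, Mul(-1, -145)), 2)), -1)) = Mul(351709, Pow(Add(103041, Pow(Add(286, 145), 2)), -1)) = Mul(351709, Pow(Add(103041, Pow(431, 2)), -1)) = Mul(351709, Pow(Add(103041, 185761), -1)) = Mul(351709, Pow(288802, -1)) = Mul(351709, Rational(1, 288802)) = Rational(351709, 288802)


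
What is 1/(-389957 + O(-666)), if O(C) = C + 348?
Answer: -1/390275 ≈ -2.5623e-6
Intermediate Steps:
O(C) = 348 + C
1/(-389957 + O(-666)) = 1/(-389957 + (348 - 666)) = 1/(-389957 - 318) = 1/(-390275) = -1/390275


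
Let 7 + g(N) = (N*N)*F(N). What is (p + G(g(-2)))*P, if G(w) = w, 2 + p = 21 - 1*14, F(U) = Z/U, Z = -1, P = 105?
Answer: 0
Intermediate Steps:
F(U) = -1/U
g(N) = -7 - N (g(N) = -7 + (N*N)*(-1/N) = -7 + N**2*(-1/N) = -7 - N)
p = 5 (p = -2 + (21 - 1*14) = -2 + (21 - 14) = -2 + 7 = 5)
(p + G(g(-2)))*P = (5 + (-7 - 1*(-2)))*105 = (5 + (-7 + 2))*105 = (5 - 5)*105 = 0*105 = 0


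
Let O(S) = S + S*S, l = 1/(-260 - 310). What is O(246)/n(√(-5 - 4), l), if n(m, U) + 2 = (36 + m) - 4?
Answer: 202540/101 - 20254*I/101 ≈ 2005.3 - 200.53*I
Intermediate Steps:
l = -1/570 (l = 1/(-570) = -1/570 ≈ -0.0017544)
O(S) = S + S²
n(m, U) = 30 + m (n(m, U) = -2 + ((36 + m) - 4) = -2 + (32 + m) = 30 + m)
O(246)/n(√(-5 - 4), l) = (246*(1 + 246))/(30 + √(-5 - 4)) = (246*247)/(30 + √(-9)) = 60762/(30 + 3*I) = 60762*((30 - 3*I)/909) = 20254*(30 - 3*I)/303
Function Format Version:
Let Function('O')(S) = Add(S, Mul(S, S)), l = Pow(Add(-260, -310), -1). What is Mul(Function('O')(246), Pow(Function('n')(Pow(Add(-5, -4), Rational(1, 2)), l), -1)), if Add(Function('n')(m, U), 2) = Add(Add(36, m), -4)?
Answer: Add(Rational(202540, 101), Mul(Rational(-20254, 101), I)) ≈ Add(2005.3, Mul(-200.53, I))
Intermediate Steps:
l = Rational(-1, 570) (l = Pow(-570, -1) = Rational(-1, 570) ≈ -0.0017544)
Function('O')(S) = Add(S, Pow(S, 2))
Function('n')(m, U) = Add(30, m) (Function('n')(m, U) = Add(-2, Add(Add(36, m), -4)) = Add(-2, Add(32, m)) = Add(30, m))
Mul(Function('O')(246), Pow(Function('n')(Pow(Add(-5, -4), Rational(1, 2)), l), -1)) = Mul(Mul(246, Add(1, 246)), Pow(Add(30, Pow(Add(-5, -4), Rational(1, 2))), -1)) = Mul(Mul(246, 247), Pow(Add(30, Pow(-9, Rational(1, 2))), -1)) = Mul(60762, Pow(Add(30, Mul(3, I)), -1)) = Mul(60762, Mul(Rational(1, 909), Add(30, Mul(-3, I)))) = Mul(Rational(20254, 303), Add(30, Mul(-3, I)))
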